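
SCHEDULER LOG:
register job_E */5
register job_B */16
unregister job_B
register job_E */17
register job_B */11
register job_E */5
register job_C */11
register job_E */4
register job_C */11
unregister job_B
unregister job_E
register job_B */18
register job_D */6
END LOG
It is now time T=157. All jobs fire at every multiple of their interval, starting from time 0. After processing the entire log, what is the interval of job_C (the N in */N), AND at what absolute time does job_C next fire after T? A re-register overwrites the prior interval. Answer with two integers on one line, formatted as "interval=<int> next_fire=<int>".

Answer: interval=11 next_fire=165

Derivation:
Op 1: register job_E */5 -> active={job_E:*/5}
Op 2: register job_B */16 -> active={job_B:*/16, job_E:*/5}
Op 3: unregister job_B -> active={job_E:*/5}
Op 4: register job_E */17 -> active={job_E:*/17}
Op 5: register job_B */11 -> active={job_B:*/11, job_E:*/17}
Op 6: register job_E */5 -> active={job_B:*/11, job_E:*/5}
Op 7: register job_C */11 -> active={job_B:*/11, job_C:*/11, job_E:*/5}
Op 8: register job_E */4 -> active={job_B:*/11, job_C:*/11, job_E:*/4}
Op 9: register job_C */11 -> active={job_B:*/11, job_C:*/11, job_E:*/4}
Op 10: unregister job_B -> active={job_C:*/11, job_E:*/4}
Op 11: unregister job_E -> active={job_C:*/11}
Op 12: register job_B */18 -> active={job_B:*/18, job_C:*/11}
Op 13: register job_D */6 -> active={job_B:*/18, job_C:*/11, job_D:*/6}
Final interval of job_C = 11
Next fire of job_C after T=157: (157//11+1)*11 = 165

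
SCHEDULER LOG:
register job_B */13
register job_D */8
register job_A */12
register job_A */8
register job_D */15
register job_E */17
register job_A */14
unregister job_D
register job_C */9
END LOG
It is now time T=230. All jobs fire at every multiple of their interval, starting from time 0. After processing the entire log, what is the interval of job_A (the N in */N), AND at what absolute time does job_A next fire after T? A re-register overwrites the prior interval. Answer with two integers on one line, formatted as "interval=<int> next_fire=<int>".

Answer: interval=14 next_fire=238

Derivation:
Op 1: register job_B */13 -> active={job_B:*/13}
Op 2: register job_D */8 -> active={job_B:*/13, job_D:*/8}
Op 3: register job_A */12 -> active={job_A:*/12, job_B:*/13, job_D:*/8}
Op 4: register job_A */8 -> active={job_A:*/8, job_B:*/13, job_D:*/8}
Op 5: register job_D */15 -> active={job_A:*/8, job_B:*/13, job_D:*/15}
Op 6: register job_E */17 -> active={job_A:*/8, job_B:*/13, job_D:*/15, job_E:*/17}
Op 7: register job_A */14 -> active={job_A:*/14, job_B:*/13, job_D:*/15, job_E:*/17}
Op 8: unregister job_D -> active={job_A:*/14, job_B:*/13, job_E:*/17}
Op 9: register job_C */9 -> active={job_A:*/14, job_B:*/13, job_C:*/9, job_E:*/17}
Final interval of job_A = 14
Next fire of job_A after T=230: (230//14+1)*14 = 238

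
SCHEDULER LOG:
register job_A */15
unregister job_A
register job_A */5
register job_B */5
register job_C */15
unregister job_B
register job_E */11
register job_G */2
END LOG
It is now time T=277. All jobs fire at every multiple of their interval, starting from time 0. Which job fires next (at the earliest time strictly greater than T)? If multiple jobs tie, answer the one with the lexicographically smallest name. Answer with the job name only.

Answer: job_G

Derivation:
Op 1: register job_A */15 -> active={job_A:*/15}
Op 2: unregister job_A -> active={}
Op 3: register job_A */5 -> active={job_A:*/5}
Op 4: register job_B */5 -> active={job_A:*/5, job_B:*/5}
Op 5: register job_C */15 -> active={job_A:*/5, job_B:*/5, job_C:*/15}
Op 6: unregister job_B -> active={job_A:*/5, job_C:*/15}
Op 7: register job_E */11 -> active={job_A:*/5, job_C:*/15, job_E:*/11}
Op 8: register job_G */2 -> active={job_A:*/5, job_C:*/15, job_E:*/11, job_G:*/2}
  job_A: interval 5, next fire after T=277 is 280
  job_C: interval 15, next fire after T=277 is 285
  job_E: interval 11, next fire after T=277 is 286
  job_G: interval 2, next fire after T=277 is 278
Earliest = 278, winner (lex tiebreak) = job_G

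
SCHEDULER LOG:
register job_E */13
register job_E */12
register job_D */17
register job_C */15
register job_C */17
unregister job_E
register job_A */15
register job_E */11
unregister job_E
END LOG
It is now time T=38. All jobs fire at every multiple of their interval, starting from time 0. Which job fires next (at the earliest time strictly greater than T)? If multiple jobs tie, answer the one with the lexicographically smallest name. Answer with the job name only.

Op 1: register job_E */13 -> active={job_E:*/13}
Op 2: register job_E */12 -> active={job_E:*/12}
Op 3: register job_D */17 -> active={job_D:*/17, job_E:*/12}
Op 4: register job_C */15 -> active={job_C:*/15, job_D:*/17, job_E:*/12}
Op 5: register job_C */17 -> active={job_C:*/17, job_D:*/17, job_E:*/12}
Op 6: unregister job_E -> active={job_C:*/17, job_D:*/17}
Op 7: register job_A */15 -> active={job_A:*/15, job_C:*/17, job_D:*/17}
Op 8: register job_E */11 -> active={job_A:*/15, job_C:*/17, job_D:*/17, job_E:*/11}
Op 9: unregister job_E -> active={job_A:*/15, job_C:*/17, job_D:*/17}
  job_A: interval 15, next fire after T=38 is 45
  job_C: interval 17, next fire after T=38 is 51
  job_D: interval 17, next fire after T=38 is 51
Earliest = 45, winner (lex tiebreak) = job_A

Answer: job_A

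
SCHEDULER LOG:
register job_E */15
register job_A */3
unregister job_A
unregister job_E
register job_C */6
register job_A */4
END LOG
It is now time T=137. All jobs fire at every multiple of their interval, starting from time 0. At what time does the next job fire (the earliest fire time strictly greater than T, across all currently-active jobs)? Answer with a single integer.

Op 1: register job_E */15 -> active={job_E:*/15}
Op 2: register job_A */3 -> active={job_A:*/3, job_E:*/15}
Op 3: unregister job_A -> active={job_E:*/15}
Op 4: unregister job_E -> active={}
Op 5: register job_C */6 -> active={job_C:*/6}
Op 6: register job_A */4 -> active={job_A:*/4, job_C:*/6}
  job_A: interval 4, next fire after T=137 is 140
  job_C: interval 6, next fire after T=137 is 138
Earliest fire time = 138 (job job_C)

Answer: 138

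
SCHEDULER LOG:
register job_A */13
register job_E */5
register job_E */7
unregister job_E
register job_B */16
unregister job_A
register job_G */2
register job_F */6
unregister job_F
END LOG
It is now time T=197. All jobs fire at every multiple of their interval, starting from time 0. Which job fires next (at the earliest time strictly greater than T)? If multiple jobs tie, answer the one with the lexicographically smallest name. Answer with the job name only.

Op 1: register job_A */13 -> active={job_A:*/13}
Op 2: register job_E */5 -> active={job_A:*/13, job_E:*/5}
Op 3: register job_E */7 -> active={job_A:*/13, job_E:*/7}
Op 4: unregister job_E -> active={job_A:*/13}
Op 5: register job_B */16 -> active={job_A:*/13, job_B:*/16}
Op 6: unregister job_A -> active={job_B:*/16}
Op 7: register job_G */2 -> active={job_B:*/16, job_G:*/2}
Op 8: register job_F */6 -> active={job_B:*/16, job_F:*/6, job_G:*/2}
Op 9: unregister job_F -> active={job_B:*/16, job_G:*/2}
  job_B: interval 16, next fire after T=197 is 208
  job_G: interval 2, next fire after T=197 is 198
Earliest = 198, winner (lex tiebreak) = job_G

Answer: job_G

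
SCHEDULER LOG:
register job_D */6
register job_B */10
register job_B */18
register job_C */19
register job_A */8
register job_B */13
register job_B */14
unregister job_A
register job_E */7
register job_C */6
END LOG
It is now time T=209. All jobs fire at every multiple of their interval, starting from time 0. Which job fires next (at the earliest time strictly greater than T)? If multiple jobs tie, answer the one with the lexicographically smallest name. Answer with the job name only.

Answer: job_B

Derivation:
Op 1: register job_D */6 -> active={job_D:*/6}
Op 2: register job_B */10 -> active={job_B:*/10, job_D:*/6}
Op 3: register job_B */18 -> active={job_B:*/18, job_D:*/6}
Op 4: register job_C */19 -> active={job_B:*/18, job_C:*/19, job_D:*/6}
Op 5: register job_A */8 -> active={job_A:*/8, job_B:*/18, job_C:*/19, job_D:*/6}
Op 6: register job_B */13 -> active={job_A:*/8, job_B:*/13, job_C:*/19, job_D:*/6}
Op 7: register job_B */14 -> active={job_A:*/8, job_B:*/14, job_C:*/19, job_D:*/6}
Op 8: unregister job_A -> active={job_B:*/14, job_C:*/19, job_D:*/6}
Op 9: register job_E */7 -> active={job_B:*/14, job_C:*/19, job_D:*/6, job_E:*/7}
Op 10: register job_C */6 -> active={job_B:*/14, job_C:*/6, job_D:*/6, job_E:*/7}
  job_B: interval 14, next fire after T=209 is 210
  job_C: interval 6, next fire after T=209 is 210
  job_D: interval 6, next fire after T=209 is 210
  job_E: interval 7, next fire after T=209 is 210
Earliest = 210, winner (lex tiebreak) = job_B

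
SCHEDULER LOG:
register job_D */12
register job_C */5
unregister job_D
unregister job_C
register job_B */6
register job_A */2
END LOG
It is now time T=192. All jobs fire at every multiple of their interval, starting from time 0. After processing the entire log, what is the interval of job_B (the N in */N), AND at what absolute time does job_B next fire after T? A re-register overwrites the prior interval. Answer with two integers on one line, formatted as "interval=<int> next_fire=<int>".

Op 1: register job_D */12 -> active={job_D:*/12}
Op 2: register job_C */5 -> active={job_C:*/5, job_D:*/12}
Op 3: unregister job_D -> active={job_C:*/5}
Op 4: unregister job_C -> active={}
Op 5: register job_B */6 -> active={job_B:*/6}
Op 6: register job_A */2 -> active={job_A:*/2, job_B:*/6}
Final interval of job_B = 6
Next fire of job_B after T=192: (192//6+1)*6 = 198

Answer: interval=6 next_fire=198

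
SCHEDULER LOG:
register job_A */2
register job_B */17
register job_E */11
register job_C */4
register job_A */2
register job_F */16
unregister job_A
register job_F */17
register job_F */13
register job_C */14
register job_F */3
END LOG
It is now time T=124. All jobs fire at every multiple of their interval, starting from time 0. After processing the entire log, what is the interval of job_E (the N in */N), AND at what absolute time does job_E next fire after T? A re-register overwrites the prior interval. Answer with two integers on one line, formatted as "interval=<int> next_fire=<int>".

Answer: interval=11 next_fire=132

Derivation:
Op 1: register job_A */2 -> active={job_A:*/2}
Op 2: register job_B */17 -> active={job_A:*/2, job_B:*/17}
Op 3: register job_E */11 -> active={job_A:*/2, job_B:*/17, job_E:*/11}
Op 4: register job_C */4 -> active={job_A:*/2, job_B:*/17, job_C:*/4, job_E:*/11}
Op 5: register job_A */2 -> active={job_A:*/2, job_B:*/17, job_C:*/4, job_E:*/11}
Op 6: register job_F */16 -> active={job_A:*/2, job_B:*/17, job_C:*/4, job_E:*/11, job_F:*/16}
Op 7: unregister job_A -> active={job_B:*/17, job_C:*/4, job_E:*/11, job_F:*/16}
Op 8: register job_F */17 -> active={job_B:*/17, job_C:*/4, job_E:*/11, job_F:*/17}
Op 9: register job_F */13 -> active={job_B:*/17, job_C:*/4, job_E:*/11, job_F:*/13}
Op 10: register job_C */14 -> active={job_B:*/17, job_C:*/14, job_E:*/11, job_F:*/13}
Op 11: register job_F */3 -> active={job_B:*/17, job_C:*/14, job_E:*/11, job_F:*/3}
Final interval of job_E = 11
Next fire of job_E after T=124: (124//11+1)*11 = 132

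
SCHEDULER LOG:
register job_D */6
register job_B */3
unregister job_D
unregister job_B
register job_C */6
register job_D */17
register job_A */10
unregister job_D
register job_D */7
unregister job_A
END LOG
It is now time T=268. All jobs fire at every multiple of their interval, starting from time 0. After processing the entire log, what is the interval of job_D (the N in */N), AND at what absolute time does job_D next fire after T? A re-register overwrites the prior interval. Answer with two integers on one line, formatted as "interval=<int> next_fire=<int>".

Answer: interval=7 next_fire=273

Derivation:
Op 1: register job_D */6 -> active={job_D:*/6}
Op 2: register job_B */3 -> active={job_B:*/3, job_D:*/6}
Op 3: unregister job_D -> active={job_B:*/3}
Op 4: unregister job_B -> active={}
Op 5: register job_C */6 -> active={job_C:*/6}
Op 6: register job_D */17 -> active={job_C:*/6, job_D:*/17}
Op 7: register job_A */10 -> active={job_A:*/10, job_C:*/6, job_D:*/17}
Op 8: unregister job_D -> active={job_A:*/10, job_C:*/6}
Op 9: register job_D */7 -> active={job_A:*/10, job_C:*/6, job_D:*/7}
Op 10: unregister job_A -> active={job_C:*/6, job_D:*/7}
Final interval of job_D = 7
Next fire of job_D after T=268: (268//7+1)*7 = 273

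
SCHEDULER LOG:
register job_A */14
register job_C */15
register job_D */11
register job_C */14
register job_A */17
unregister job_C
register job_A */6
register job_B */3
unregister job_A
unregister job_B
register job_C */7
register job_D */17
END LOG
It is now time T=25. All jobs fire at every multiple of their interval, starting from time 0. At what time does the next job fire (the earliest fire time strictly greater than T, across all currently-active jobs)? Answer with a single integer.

Answer: 28

Derivation:
Op 1: register job_A */14 -> active={job_A:*/14}
Op 2: register job_C */15 -> active={job_A:*/14, job_C:*/15}
Op 3: register job_D */11 -> active={job_A:*/14, job_C:*/15, job_D:*/11}
Op 4: register job_C */14 -> active={job_A:*/14, job_C:*/14, job_D:*/11}
Op 5: register job_A */17 -> active={job_A:*/17, job_C:*/14, job_D:*/11}
Op 6: unregister job_C -> active={job_A:*/17, job_D:*/11}
Op 7: register job_A */6 -> active={job_A:*/6, job_D:*/11}
Op 8: register job_B */3 -> active={job_A:*/6, job_B:*/3, job_D:*/11}
Op 9: unregister job_A -> active={job_B:*/3, job_D:*/11}
Op 10: unregister job_B -> active={job_D:*/11}
Op 11: register job_C */7 -> active={job_C:*/7, job_D:*/11}
Op 12: register job_D */17 -> active={job_C:*/7, job_D:*/17}
  job_C: interval 7, next fire after T=25 is 28
  job_D: interval 17, next fire after T=25 is 34
Earliest fire time = 28 (job job_C)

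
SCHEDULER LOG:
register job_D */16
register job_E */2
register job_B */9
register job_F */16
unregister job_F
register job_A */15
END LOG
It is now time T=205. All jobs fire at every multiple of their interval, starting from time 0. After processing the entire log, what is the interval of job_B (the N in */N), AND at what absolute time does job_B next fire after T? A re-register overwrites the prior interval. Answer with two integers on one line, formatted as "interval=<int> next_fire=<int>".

Op 1: register job_D */16 -> active={job_D:*/16}
Op 2: register job_E */2 -> active={job_D:*/16, job_E:*/2}
Op 3: register job_B */9 -> active={job_B:*/9, job_D:*/16, job_E:*/2}
Op 4: register job_F */16 -> active={job_B:*/9, job_D:*/16, job_E:*/2, job_F:*/16}
Op 5: unregister job_F -> active={job_B:*/9, job_D:*/16, job_E:*/2}
Op 6: register job_A */15 -> active={job_A:*/15, job_B:*/9, job_D:*/16, job_E:*/2}
Final interval of job_B = 9
Next fire of job_B after T=205: (205//9+1)*9 = 207

Answer: interval=9 next_fire=207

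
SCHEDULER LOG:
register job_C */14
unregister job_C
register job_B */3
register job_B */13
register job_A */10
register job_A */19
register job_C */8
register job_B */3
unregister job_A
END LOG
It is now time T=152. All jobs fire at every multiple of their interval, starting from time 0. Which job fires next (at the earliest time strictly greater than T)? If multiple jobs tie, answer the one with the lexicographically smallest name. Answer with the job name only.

Op 1: register job_C */14 -> active={job_C:*/14}
Op 2: unregister job_C -> active={}
Op 3: register job_B */3 -> active={job_B:*/3}
Op 4: register job_B */13 -> active={job_B:*/13}
Op 5: register job_A */10 -> active={job_A:*/10, job_B:*/13}
Op 6: register job_A */19 -> active={job_A:*/19, job_B:*/13}
Op 7: register job_C */8 -> active={job_A:*/19, job_B:*/13, job_C:*/8}
Op 8: register job_B */3 -> active={job_A:*/19, job_B:*/3, job_C:*/8}
Op 9: unregister job_A -> active={job_B:*/3, job_C:*/8}
  job_B: interval 3, next fire after T=152 is 153
  job_C: interval 8, next fire after T=152 is 160
Earliest = 153, winner (lex tiebreak) = job_B

Answer: job_B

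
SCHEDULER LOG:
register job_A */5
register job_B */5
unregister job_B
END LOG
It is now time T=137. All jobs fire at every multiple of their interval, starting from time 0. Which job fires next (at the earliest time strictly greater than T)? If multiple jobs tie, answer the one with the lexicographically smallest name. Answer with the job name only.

Answer: job_A

Derivation:
Op 1: register job_A */5 -> active={job_A:*/5}
Op 2: register job_B */5 -> active={job_A:*/5, job_B:*/5}
Op 3: unregister job_B -> active={job_A:*/5}
  job_A: interval 5, next fire after T=137 is 140
Earliest = 140, winner (lex tiebreak) = job_A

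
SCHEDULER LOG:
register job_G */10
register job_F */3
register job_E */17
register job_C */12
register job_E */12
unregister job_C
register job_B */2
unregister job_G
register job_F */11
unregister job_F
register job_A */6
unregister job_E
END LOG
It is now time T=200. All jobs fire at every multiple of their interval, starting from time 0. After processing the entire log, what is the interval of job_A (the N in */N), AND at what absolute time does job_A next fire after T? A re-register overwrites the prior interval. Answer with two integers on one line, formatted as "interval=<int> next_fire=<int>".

Op 1: register job_G */10 -> active={job_G:*/10}
Op 2: register job_F */3 -> active={job_F:*/3, job_G:*/10}
Op 3: register job_E */17 -> active={job_E:*/17, job_F:*/3, job_G:*/10}
Op 4: register job_C */12 -> active={job_C:*/12, job_E:*/17, job_F:*/3, job_G:*/10}
Op 5: register job_E */12 -> active={job_C:*/12, job_E:*/12, job_F:*/3, job_G:*/10}
Op 6: unregister job_C -> active={job_E:*/12, job_F:*/3, job_G:*/10}
Op 7: register job_B */2 -> active={job_B:*/2, job_E:*/12, job_F:*/3, job_G:*/10}
Op 8: unregister job_G -> active={job_B:*/2, job_E:*/12, job_F:*/3}
Op 9: register job_F */11 -> active={job_B:*/2, job_E:*/12, job_F:*/11}
Op 10: unregister job_F -> active={job_B:*/2, job_E:*/12}
Op 11: register job_A */6 -> active={job_A:*/6, job_B:*/2, job_E:*/12}
Op 12: unregister job_E -> active={job_A:*/6, job_B:*/2}
Final interval of job_A = 6
Next fire of job_A after T=200: (200//6+1)*6 = 204

Answer: interval=6 next_fire=204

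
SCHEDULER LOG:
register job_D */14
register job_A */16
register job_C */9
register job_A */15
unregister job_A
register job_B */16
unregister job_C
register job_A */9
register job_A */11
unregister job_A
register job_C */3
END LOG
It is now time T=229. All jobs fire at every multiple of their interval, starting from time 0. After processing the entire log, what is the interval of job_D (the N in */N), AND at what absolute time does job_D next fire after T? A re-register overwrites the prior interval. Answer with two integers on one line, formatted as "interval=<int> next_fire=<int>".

Op 1: register job_D */14 -> active={job_D:*/14}
Op 2: register job_A */16 -> active={job_A:*/16, job_D:*/14}
Op 3: register job_C */9 -> active={job_A:*/16, job_C:*/9, job_D:*/14}
Op 4: register job_A */15 -> active={job_A:*/15, job_C:*/9, job_D:*/14}
Op 5: unregister job_A -> active={job_C:*/9, job_D:*/14}
Op 6: register job_B */16 -> active={job_B:*/16, job_C:*/9, job_D:*/14}
Op 7: unregister job_C -> active={job_B:*/16, job_D:*/14}
Op 8: register job_A */9 -> active={job_A:*/9, job_B:*/16, job_D:*/14}
Op 9: register job_A */11 -> active={job_A:*/11, job_B:*/16, job_D:*/14}
Op 10: unregister job_A -> active={job_B:*/16, job_D:*/14}
Op 11: register job_C */3 -> active={job_B:*/16, job_C:*/3, job_D:*/14}
Final interval of job_D = 14
Next fire of job_D after T=229: (229//14+1)*14 = 238

Answer: interval=14 next_fire=238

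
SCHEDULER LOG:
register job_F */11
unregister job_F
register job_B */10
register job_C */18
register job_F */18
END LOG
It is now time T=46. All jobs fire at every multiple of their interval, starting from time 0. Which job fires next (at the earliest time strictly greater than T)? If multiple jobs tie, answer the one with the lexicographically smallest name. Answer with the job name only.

Answer: job_B

Derivation:
Op 1: register job_F */11 -> active={job_F:*/11}
Op 2: unregister job_F -> active={}
Op 3: register job_B */10 -> active={job_B:*/10}
Op 4: register job_C */18 -> active={job_B:*/10, job_C:*/18}
Op 5: register job_F */18 -> active={job_B:*/10, job_C:*/18, job_F:*/18}
  job_B: interval 10, next fire after T=46 is 50
  job_C: interval 18, next fire after T=46 is 54
  job_F: interval 18, next fire after T=46 is 54
Earliest = 50, winner (lex tiebreak) = job_B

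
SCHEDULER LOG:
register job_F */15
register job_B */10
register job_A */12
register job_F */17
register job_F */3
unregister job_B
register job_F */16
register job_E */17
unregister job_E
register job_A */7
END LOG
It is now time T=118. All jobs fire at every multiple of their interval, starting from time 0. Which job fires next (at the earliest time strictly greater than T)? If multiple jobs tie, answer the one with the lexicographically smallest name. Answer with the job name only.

Op 1: register job_F */15 -> active={job_F:*/15}
Op 2: register job_B */10 -> active={job_B:*/10, job_F:*/15}
Op 3: register job_A */12 -> active={job_A:*/12, job_B:*/10, job_F:*/15}
Op 4: register job_F */17 -> active={job_A:*/12, job_B:*/10, job_F:*/17}
Op 5: register job_F */3 -> active={job_A:*/12, job_B:*/10, job_F:*/3}
Op 6: unregister job_B -> active={job_A:*/12, job_F:*/3}
Op 7: register job_F */16 -> active={job_A:*/12, job_F:*/16}
Op 8: register job_E */17 -> active={job_A:*/12, job_E:*/17, job_F:*/16}
Op 9: unregister job_E -> active={job_A:*/12, job_F:*/16}
Op 10: register job_A */7 -> active={job_A:*/7, job_F:*/16}
  job_A: interval 7, next fire after T=118 is 119
  job_F: interval 16, next fire after T=118 is 128
Earliest = 119, winner (lex tiebreak) = job_A

Answer: job_A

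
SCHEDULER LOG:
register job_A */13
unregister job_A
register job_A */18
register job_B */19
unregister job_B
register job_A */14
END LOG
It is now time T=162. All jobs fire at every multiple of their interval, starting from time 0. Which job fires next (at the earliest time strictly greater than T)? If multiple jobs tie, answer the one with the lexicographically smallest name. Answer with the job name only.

Op 1: register job_A */13 -> active={job_A:*/13}
Op 2: unregister job_A -> active={}
Op 3: register job_A */18 -> active={job_A:*/18}
Op 4: register job_B */19 -> active={job_A:*/18, job_B:*/19}
Op 5: unregister job_B -> active={job_A:*/18}
Op 6: register job_A */14 -> active={job_A:*/14}
  job_A: interval 14, next fire after T=162 is 168
Earliest = 168, winner (lex tiebreak) = job_A

Answer: job_A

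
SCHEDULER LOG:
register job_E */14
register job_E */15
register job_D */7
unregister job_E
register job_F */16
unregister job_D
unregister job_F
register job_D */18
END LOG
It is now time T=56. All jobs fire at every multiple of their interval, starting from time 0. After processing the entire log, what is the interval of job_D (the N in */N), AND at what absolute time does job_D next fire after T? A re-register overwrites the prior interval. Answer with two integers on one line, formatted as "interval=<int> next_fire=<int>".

Answer: interval=18 next_fire=72

Derivation:
Op 1: register job_E */14 -> active={job_E:*/14}
Op 2: register job_E */15 -> active={job_E:*/15}
Op 3: register job_D */7 -> active={job_D:*/7, job_E:*/15}
Op 4: unregister job_E -> active={job_D:*/7}
Op 5: register job_F */16 -> active={job_D:*/7, job_F:*/16}
Op 6: unregister job_D -> active={job_F:*/16}
Op 7: unregister job_F -> active={}
Op 8: register job_D */18 -> active={job_D:*/18}
Final interval of job_D = 18
Next fire of job_D after T=56: (56//18+1)*18 = 72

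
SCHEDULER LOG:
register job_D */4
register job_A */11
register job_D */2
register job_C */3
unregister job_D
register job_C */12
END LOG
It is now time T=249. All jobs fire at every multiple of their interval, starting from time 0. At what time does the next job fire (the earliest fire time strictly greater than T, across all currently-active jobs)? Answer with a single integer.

Op 1: register job_D */4 -> active={job_D:*/4}
Op 2: register job_A */11 -> active={job_A:*/11, job_D:*/4}
Op 3: register job_D */2 -> active={job_A:*/11, job_D:*/2}
Op 4: register job_C */3 -> active={job_A:*/11, job_C:*/3, job_D:*/2}
Op 5: unregister job_D -> active={job_A:*/11, job_C:*/3}
Op 6: register job_C */12 -> active={job_A:*/11, job_C:*/12}
  job_A: interval 11, next fire after T=249 is 253
  job_C: interval 12, next fire after T=249 is 252
Earliest fire time = 252 (job job_C)

Answer: 252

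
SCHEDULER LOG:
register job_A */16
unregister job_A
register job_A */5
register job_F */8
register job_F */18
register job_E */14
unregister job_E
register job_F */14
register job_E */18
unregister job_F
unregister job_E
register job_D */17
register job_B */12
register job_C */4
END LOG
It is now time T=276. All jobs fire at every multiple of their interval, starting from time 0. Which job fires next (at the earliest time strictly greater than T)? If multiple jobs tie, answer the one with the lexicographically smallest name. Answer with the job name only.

Answer: job_A

Derivation:
Op 1: register job_A */16 -> active={job_A:*/16}
Op 2: unregister job_A -> active={}
Op 3: register job_A */5 -> active={job_A:*/5}
Op 4: register job_F */8 -> active={job_A:*/5, job_F:*/8}
Op 5: register job_F */18 -> active={job_A:*/5, job_F:*/18}
Op 6: register job_E */14 -> active={job_A:*/5, job_E:*/14, job_F:*/18}
Op 7: unregister job_E -> active={job_A:*/5, job_F:*/18}
Op 8: register job_F */14 -> active={job_A:*/5, job_F:*/14}
Op 9: register job_E */18 -> active={job_A:*/5, job_E:*/18, job_F:*/14}
Op 10: unregister job_F -> active={job_A:*/5, job_E:*/18}
Op 11: unregister job_E -> active={job_A:*/5}
Op 12: register job_D */17 -> active={job_A:*/5, job_D:*/17}
Op 13: register job_B */12 -> active={job_A:*/5, job_B:*/12, job_D:*/17}
Op 14: register job_C */4 -> active={job_A:*/5, job_B:*/12, job_C:*/4, job_D:*/17}
  job_A: interval 5, next fire after T=276 is 280
  job_B: interval 12, next fire after T=276 is 288
  job_C: interval 4, next fire after T=276 is 280
  job_D: interval 17, next fire after T=276 is 289
Earliest = 280, winner (lex tiebreak) = job_A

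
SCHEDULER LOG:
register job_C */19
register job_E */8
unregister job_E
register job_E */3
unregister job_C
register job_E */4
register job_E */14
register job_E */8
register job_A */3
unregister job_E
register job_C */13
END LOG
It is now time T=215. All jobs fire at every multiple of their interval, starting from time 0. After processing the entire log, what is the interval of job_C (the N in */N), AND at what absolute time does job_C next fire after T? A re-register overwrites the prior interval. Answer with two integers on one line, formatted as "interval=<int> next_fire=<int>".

Op 1: register job_C */19 -> active={job_C:*/19}
Op 2: register job_E */8 -> active={job_C:*/19, job_E:*/8}
Op 3: unregister job_E -> active={job_C:*/19}
Op 4: register job_E */3 -> active={job_C:*/19, job_E:*/3}
Op 5: unregister job_C -> active={job_E:*/3}
Op 6: register job_E */4 -> active={job_E:*/4}
Op 7: register job_E */14 -> active={job_E:*/14}
Op 8: register job_E */8 -> active={job_E:*/8}
Op 9: register job_A */3 -> active={job_A:*/3, job_E:*/8}
Op 10: unregister job_E -> active={job_A:*/3}
Op 11: register job_C */13 -> active={job_A:*/3, job_C:*/13}
Final interval of job_C = 13
Next fire of job_C after T=215: (215//13+1)*13 = 221

Answer: interval=13 next_fire=221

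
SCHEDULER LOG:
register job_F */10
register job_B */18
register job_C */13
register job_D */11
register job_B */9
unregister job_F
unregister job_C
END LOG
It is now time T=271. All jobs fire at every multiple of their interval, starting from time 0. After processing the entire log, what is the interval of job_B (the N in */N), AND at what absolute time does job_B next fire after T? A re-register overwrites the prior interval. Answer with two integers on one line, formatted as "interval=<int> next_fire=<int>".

Answer: interval=9 next_fire=279

Derivation:
Op 1: register job_F */10 -> active={job_F:*/10}
Op 2: register job_B */18 -> active={job_B:*/18, job_F:*/10}
Op 3: register job_C */13 -> active={job_B:*/18, job_C:*/13, job_F:*/10}
Op 4: register job_D */11 -> active={job_B:*/18, job_C:*/13, job_D:*/11, job_F:*/10}
Op 5: register job_B */9 -> active={job_B:*/9, job_C:*/13, job_D:*/11, job_F:*/10}
Op 6: unregister job_F -> active={job_B:*/9, job_C:*/13, job_D:*/11}
Op 7: unregister job_C -> active={job_B:*/9, job_D:*/11}
Final interval of job_B = 9
Next fire of job_B after T=271: (271//9+1)*9 = 279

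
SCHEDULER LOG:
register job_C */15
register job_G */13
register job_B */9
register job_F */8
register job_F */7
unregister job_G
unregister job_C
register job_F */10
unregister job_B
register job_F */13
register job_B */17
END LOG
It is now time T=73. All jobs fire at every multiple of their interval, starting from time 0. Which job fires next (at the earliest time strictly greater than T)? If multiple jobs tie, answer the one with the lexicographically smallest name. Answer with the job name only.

Answer: job_F

Derivation:
Op 1: register job_C */15 -> active={job_C:*/15}
Op 2: register job_G */13 -> active={job_C:*/15, job_G:*/13}
Op 3: register job_B */9 -> active={job_B:*/9, job_C:*/15, job_G:*/13}
Op 4: register job_F */8 -> active={job_B:*/9, job_C:*/15, job_F:*/8, job_G:*/13}
Op 5: register job_F */7 -> active={job_B:*/9, job_C:*/15, job_F:*/7, job_G:*/13}
Op 6: unregister job_G -> active={job_B:*/9, job_C:*/15, job_F:*/7}
Op 7: unregister job_C -> active={job_B:*/9, job_F:*/7}
Op 8: register job_F */10 -> active={job_B:*/9, job_F:*/10}
Op 9: unregister job_B -> active={job_F:*/10}
Op 10: register job_F */13 -> active={job_F:*/13}
Op 11: register job_B */17 -> active={job_B:*/17, job_F:*/13}
  job_B: interval 17, next fire after T=73 is 85
  job_F: interval 13, next fire after T=73 is 78
Earliest = 78, winner (lex tiebreak) = job_F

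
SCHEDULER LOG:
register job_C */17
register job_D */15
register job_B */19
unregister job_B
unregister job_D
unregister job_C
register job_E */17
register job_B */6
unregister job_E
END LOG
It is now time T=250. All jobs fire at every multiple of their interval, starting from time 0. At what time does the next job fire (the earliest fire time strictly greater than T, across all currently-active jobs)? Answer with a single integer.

Op 1: register job_C */17 -> active={job_C:*/17}
Op 2: register job_D */15 -> active={job_C:*/17, job_D:*/15}
Op 3: register job_B */19 -> active={job_B:*/19, job_C:*/17, job_D:*/15}
Op 4: unregister job_B -> active={job_C:*/17, job_D:*/15}
Op 5: unregister job_D -> active={job_C:*/17}
Op 6: unregister job_C -> active={}
Op 7: register job_E */17 -> active={job_E:*/17}
Op 8: register job_B */6 -> active={job_B:*/6, job_E:*/17}
Op 9: unregister job_E -> active={job_B:*/6}
  job_B: interval 6, next fire after T=250 is 252
Earliest fire time = 252 (job job_B)

Answer: 252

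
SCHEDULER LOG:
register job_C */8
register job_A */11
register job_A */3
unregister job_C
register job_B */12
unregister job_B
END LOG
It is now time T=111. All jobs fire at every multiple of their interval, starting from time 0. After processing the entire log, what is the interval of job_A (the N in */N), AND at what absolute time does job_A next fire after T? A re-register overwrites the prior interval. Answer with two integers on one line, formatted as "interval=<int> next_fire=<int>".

Op 1: register job_C */8 -> active={job_C:*/8}
Op 2: register job_A */11 -> active={job_A:*/11, job_C:*/8}
Op 3: register job_A */3 -> active={job_A:*/3, job_C:*/8}
Op 4: unregister job_C -> active={job_A:*/3}
Op 5: register job_B */12 -> active={job_A:*/3, job_B:*/12}
Op 6: unregister job_B -> active={job_A:*/3}
Final interval of job_A = 3
Next fire of job_A after T=111: (111//3+1)*3 = 114

Answer: interval=3 next_fire=114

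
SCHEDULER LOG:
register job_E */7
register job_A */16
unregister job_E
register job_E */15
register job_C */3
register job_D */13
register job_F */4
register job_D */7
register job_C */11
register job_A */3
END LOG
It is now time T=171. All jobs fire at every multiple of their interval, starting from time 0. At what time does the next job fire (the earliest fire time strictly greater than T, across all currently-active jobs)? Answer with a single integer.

Answer: 172

Derivation:
Op 1: register job_E */7 -> active={job_E:*/7}
Op 2: register job_A */16 -> active={job_A:*/16, job_E:*/7}
Op 3: unregister job_E -> active={job_A:*/16}
Op 4: register job_E */15 -> active={job_A:*/16, job_E:*/15}
Op 5: register job_C */3 -> active={job_A:*/16, job_C:*/3, job_E:*/15}
Op 6: register job_D */13 -> active={job_A:*/16, job_C:*/3, job_D:*/13, job_E:*/15}
Op 7: register job_F */4 -> active={job_A:*/16, job_C:*/3, job_D:*/13, job_E:*/15, job_F:*/4}
Op 8: register job_D */7 -> active={job_A:*/16, job_C:*/3, job_D:*/7, job_E:*/15, job_F:*/4}
Op 9: register job_C */11 -> active={job_A:*/16, job_C:*/11, job_D:*/7, job_E:*/15, job_F:*/4}
Op 10: register job_A */3 -> active={job_A:*/3, job_C:*/11, job_D:*/7, job_E:*/15, job_F:*/4}
  job_A: interval 3, next fire after T=171 is 174
  job_C: interval 11, next fire after T=171 is 176
  job_D: interval 7, next fire after T=171 is 175
  job_E: interval 15, next fire after T=171 is 180
  job_F: interval 4, next fire after T=171 is 172
Earliest fire time = 172 (job job_F)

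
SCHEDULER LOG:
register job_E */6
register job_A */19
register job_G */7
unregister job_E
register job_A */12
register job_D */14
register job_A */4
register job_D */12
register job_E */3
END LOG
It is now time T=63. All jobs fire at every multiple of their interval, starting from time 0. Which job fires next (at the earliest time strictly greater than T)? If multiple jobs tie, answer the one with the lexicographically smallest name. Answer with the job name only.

Answer: job_A

Derivation:
Op 1: register job_E */6 -> active={job_E:*/6}
Op 2: register job_A */19 -> active={job_A:*/19, job_E:*/6}
Op 3: register job_G */7 -> active={job_A:*/19, job_E:*/6, job_G:*/7}
Op 4: unregister job_E -> active={job_A:*/19, job_G:*/7}
Op 5: register job_A */12 -> active={job_A:*/12, job_G:*/7}
Op 6: register job_D */14 -> active={job_A:*/12, job_D:*/14, job_G:*/7}
Op 7: register job_A */4 -> active={job_A:*/4, job_D:*/14, job_G:*/7}
Op 8: register job_D */12 -> active={job_A:*/4, job_D:*/12, job_G:*/7}
Op 9: register job_E */3 -> active={job_A:*/4, job_D:*/12, job_E:*/3, job_G:*/7}
  job_A: interval 4, next fire after T=63 is 64
  job_D: interval 12, next fire after T=63 is 72
  job_E: interval 3, next fire after T=63 is 66
  job_G: interval 7, next fire after T=63 is 70
Earliest = 64, winner (lex tiebreak) = job_A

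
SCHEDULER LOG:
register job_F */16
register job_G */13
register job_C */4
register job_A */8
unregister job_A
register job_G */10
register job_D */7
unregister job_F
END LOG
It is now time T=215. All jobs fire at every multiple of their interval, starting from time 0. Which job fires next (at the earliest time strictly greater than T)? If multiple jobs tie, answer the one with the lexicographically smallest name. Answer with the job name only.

Answer: job_C

Derivation:
Op 1: register job_F */16 -> active={job_F:*/16}
Op 2: register job_G */13 -> active={job_F:*/16, job_G:*/13}
Op 3: register job_C */4 -> active={job_C:*/4, job_F:*/16, job_G:*/13}
Op 4: register job_A */8 -> active={job_A:*/8, job_C:*/4, job_F:*/16, job_G:*/13}
Op 5: unregister job_A -> active={job_C:*/4, job_F:*/16, job_G:*/13}
Op 6: register job_G */10 -> active={job_C:*/4, job_F:*/16, job_G:*/10}
Op 7: register job_D */7 -> active={job_C:*/4, job_D:*/7, job_F:*/16, job_G:*/10}
Op 8: unregister job_F -> active={job_C:*/4, job_D:*/7, job_G:*/10}
  job_C: interval 4, next fire after T=215 is 216
  job_D: interval 7, next fire after T=215 is 217
  job_G: interval 10, next fire after T=215 is 220
Earliest = 216, winner (lex tiebreak) = job_C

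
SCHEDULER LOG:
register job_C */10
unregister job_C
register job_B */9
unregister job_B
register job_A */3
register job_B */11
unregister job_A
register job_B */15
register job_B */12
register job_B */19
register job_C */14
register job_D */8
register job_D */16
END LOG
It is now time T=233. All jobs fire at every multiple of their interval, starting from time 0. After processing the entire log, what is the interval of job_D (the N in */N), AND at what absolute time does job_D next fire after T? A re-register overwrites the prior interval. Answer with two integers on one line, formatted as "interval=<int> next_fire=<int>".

Answer: interval=16 next_fire=240

Derivation:
Op 1: register job_C */10 -> active={job_C:*/10}
Op 2: unregister job_C -> active={}
Op 3: register job_B */9 -> active={job_B:*/9}
Op 4: unregister job_B -> active={}
Op 5: register job_A */3 -> active={job_A:*/3}
Op 6: register job_B */11 -> active={job_A:*/3, job_B:*/11}
Op 7: unregister job_A -> active={job_B:*/11}
Op 8: register job_B */15 -> active={job_B:*/15}
Op 9: register job_B */12 -> active={job_B:*/12}
Op 10: register job_B */19 -> active={job_B:*/19}
Op 11: register job_C */14 -> active={job_B:*/19, job_C:*/14}
Op 12: register job_D */8 -> active={job_B:*/19, job_C:*/14, job_D:*/8}
Op 13: register job_D */16 -> active={job_B:*/19, job_C:*/14, job_D:*/16}
Final interval of job_D = 16
Next fire of job_D after T=233: (233//16+1)*16 = 240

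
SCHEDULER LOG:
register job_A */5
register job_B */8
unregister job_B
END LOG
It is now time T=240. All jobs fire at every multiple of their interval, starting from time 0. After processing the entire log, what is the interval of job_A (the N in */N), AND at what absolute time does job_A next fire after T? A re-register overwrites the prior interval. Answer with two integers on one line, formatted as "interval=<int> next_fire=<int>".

Op 1: register job_A */5 -> active={job_A:*/5}
Op 2: register job_B */8 -> active={job_A:*/5, job_B:*/8}
Op 3: unregister job_B -> active={job_A:*/5}
Final interval of job_A = 5
Next fire of job_A after T=240: (240//5+1)*5 = 245

Answer: interval=5 next_fire=245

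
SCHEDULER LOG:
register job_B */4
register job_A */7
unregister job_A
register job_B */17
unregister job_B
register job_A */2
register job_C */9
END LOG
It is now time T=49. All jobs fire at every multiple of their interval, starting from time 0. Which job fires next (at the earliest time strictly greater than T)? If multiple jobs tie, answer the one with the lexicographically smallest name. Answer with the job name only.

Answer: job_A

Derivation:
Op 1: register job_B */4 -> active={job_B:*/4}
Op 2: register job_A */7 -> active={job_A:*/7, job_B:*/4}
Op 3: unregister job_A -> active={job_B:*/4}
Op 4: register job_B */17 -> active={job_B:*/17}
Op 5: unregister job_B -> active={}
Op 6: register job_A */2 -> active={job_A:*/2}
Op 7: register job_C */9 -> active={job_A:*/2, job_C:*/9}
  job_A: interval 2, next fire after T=49 is 50
  job_C: interval 9, next fire after T=49 is 54
Earliest = 50, winner (lex tiebreak) = job_A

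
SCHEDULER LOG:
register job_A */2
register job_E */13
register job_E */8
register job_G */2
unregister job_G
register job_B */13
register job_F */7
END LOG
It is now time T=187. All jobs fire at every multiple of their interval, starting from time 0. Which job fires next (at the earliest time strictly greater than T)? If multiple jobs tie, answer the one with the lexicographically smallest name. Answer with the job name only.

Op 1: register job_A */2 -> active={job_A:*/2}
Op 2: register job_E */13 -> active={job_A:*/2, job_E:*/13}
Op 3: register job_E */8 -> active={job_A:*/2, job_E:*/8}
Op 4: register job_G */2 -> active={job_A:*/2, job_E:*/8, job_G:*/2}
Op 5: unregister job_G -> active={job_A:*/2, job_E:*/8}
Op 6: register job_B */13 -> active={job_A:*/2, job_B:*/13, job_E:*/8}
Op 7: register job_F */7 -> active={job_A:*/2, job_B:*/13, job_E:*/8, job_F:*/7}
  job_A: interval 2, next fire after T=187 is 188
  job_B: interval 13, next fire after T=187 is 195
  job_E: interval 8, next fire after T=187 is 192
  job_F: interval 7, next fire after T=187 is 189
Earliest = 188, winner (lex tiebreak) = job_A

Answer: job_A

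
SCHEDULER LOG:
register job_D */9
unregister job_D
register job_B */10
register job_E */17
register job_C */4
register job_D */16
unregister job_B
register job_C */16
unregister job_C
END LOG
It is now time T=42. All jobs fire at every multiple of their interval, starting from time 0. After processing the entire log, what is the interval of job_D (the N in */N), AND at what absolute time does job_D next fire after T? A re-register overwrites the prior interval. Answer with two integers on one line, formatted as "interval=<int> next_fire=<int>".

Op 1: register job_D */9 -> active={job_D:*/9}
Op 2: unregister job_D -> active={}
Op 3: register job_B */10 -> active={job_B:*/10}
Op 4: register job_E */17 -> active={job_B:*/10, job_E:*/17}
Op 5: register job_C */4 -> active={job_B:*/10, job_C:*/4, job_E:*/17}
Op 6: register job_D */16 -> active={job_B:*/10, job_C:*/4, job_D:*/16, job_E:*/17}
Op 7: unregister job_B -> active={job_C:*/4, job_D:*/16, job_E:*/17}
Op 8: register job_C */16 -> active={job_C:*/16, job_D:*/16, job_E:*/17}
Op 9: unregister job_C -> active={job_D:*/16, job_E:*/17}
Final interval of job_D = 16
Next fire of job_D after T=42: (42//16+1)*16 = 48

Answer: interval=16 next_fire=48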